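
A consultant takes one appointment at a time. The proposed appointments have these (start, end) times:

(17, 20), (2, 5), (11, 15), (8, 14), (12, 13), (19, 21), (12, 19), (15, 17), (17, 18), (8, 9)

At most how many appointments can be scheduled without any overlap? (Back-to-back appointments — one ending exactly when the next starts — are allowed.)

6

Greedy by earliest finish: after sorting by end time, pick each interval compatible with the last pick.
Sorted by end: (2,5)  (8,9)  (12,13)  (8,14)  (11,15)  (15,17)  (17,18)  (12,19)  (17,20)  (19,21)
take (2,5); take (8,9); take (12,13); take (15,17); take (17,18); skip (12,19); take (19,21).
Selected 6 appointments.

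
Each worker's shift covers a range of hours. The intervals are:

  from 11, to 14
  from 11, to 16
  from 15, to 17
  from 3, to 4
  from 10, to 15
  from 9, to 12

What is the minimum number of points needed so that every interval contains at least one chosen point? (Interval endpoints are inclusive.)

3

Sort by right endpoint; whenever an interval is uncovered, place a point at its right end.
Sorted: [3,4] [9,12] [11,14] [10,15] [11,16] [15,17]
{[3,4]} hit by 4; {[9,12],[11,14],[10,15],[11,16]} hit by 12; {[15,17]} hit by 17.
Points: 4, 12, 17 (3 total).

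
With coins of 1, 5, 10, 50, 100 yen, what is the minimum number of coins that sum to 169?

8

169 = 1×100 + 1×50 + 1×10 + 1×5 + 4×1
Total coins = 1 + 1 + 1 + 1 + 4 = 8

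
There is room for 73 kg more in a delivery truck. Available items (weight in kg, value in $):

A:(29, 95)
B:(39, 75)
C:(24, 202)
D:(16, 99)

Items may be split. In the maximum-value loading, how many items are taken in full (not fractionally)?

Order: C (202/24=8.42) > D (99/16=6.19) > A (95/29=3.28) > B (75/39=1.92)
Fill: take C (24 @ 202) → take D (16 @ 99) → take A (29 @ 95) → take 4/39 of B → 7.69; 73/73 used.
3 item(s) taken whole; one partial (take 4/39 of B).

3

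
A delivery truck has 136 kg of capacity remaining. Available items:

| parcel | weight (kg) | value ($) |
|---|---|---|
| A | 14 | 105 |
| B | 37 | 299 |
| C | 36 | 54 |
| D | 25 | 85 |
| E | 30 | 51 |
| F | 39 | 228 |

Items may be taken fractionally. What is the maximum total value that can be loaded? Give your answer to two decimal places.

752.70

Ratios (sorted): B 8.08, A 7.50, F 5.85, D 3.40, E 1.70, C 1.50
take B (37 @ 299); take A (14 @ 105); take F (39 @ 228); take D (25 @ 85); take 21/30 of E → 35.70. Capacity used 136/136.
Total value = 752.70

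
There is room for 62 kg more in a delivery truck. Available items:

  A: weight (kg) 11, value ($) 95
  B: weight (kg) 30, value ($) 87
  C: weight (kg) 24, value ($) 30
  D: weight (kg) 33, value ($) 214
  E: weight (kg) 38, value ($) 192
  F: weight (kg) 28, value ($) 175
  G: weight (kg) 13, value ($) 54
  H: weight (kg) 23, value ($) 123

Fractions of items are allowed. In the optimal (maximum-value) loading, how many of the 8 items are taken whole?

Greedy by value/weight ratio, highest first.
Order: A (95/11=8.64) > D (214/33=6.48) > F (175/28=6.25) > H (123/23=5.35) > E (192/38=5.05) > G (54/13=4.15) > B (87/30=2.90) > C (30/24=1.25)
Fill: take A (11 @ 95) → take D (33 @ 214) → take 18/28 of F → 112.50; 62/62 used.
2 item(s) taken whole; one partial (take 18/28 of F).

2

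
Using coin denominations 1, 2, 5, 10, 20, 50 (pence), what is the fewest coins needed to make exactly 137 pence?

Use the largest denomination that fits, subtract, and repeat.
137 = 2×50 + 1×20 + 1×10 + 1×5 + 1×2
Total coins = 2 + 1 + 1 + 1 + 1 = 6

6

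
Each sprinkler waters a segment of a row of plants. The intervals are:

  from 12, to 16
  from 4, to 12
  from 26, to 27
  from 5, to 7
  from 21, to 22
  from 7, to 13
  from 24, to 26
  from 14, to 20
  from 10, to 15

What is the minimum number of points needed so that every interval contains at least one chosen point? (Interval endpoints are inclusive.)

4

Process intervals by earliest right end; each time one isn't hit yet, stab at its right endpoint.
By right end: [5,7]  [4,12]  [7,13]  [10,15]  [12,16]  [14,20]  [21,22]  [24,26]  [26,27]
[5,7] uncovered → point at 7; [10,15] uncovered → point at 15; [21,22] uncovered → point at 22; [24,26] uncovered → point at 26.
Points: 7, 15, 22, 26 (4 total).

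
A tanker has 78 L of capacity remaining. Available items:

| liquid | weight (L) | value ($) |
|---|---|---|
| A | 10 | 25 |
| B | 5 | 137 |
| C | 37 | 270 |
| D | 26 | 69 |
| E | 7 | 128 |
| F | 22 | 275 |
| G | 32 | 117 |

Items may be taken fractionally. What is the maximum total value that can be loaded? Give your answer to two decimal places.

Greedy by value/weight ratio, highest first.
Order: B (137/5=27.40) > E (128/7=18.29) > F (275/22=12.50) > C (270/37=7.30) > G (117/32=3.66) > D (69/26=2.65) > A (25/10=2.50)
Fill: take B (5 @ 137) → take E (7 @ 128) → take F (22 @ 275) → take C (37 @ 270) → take 7/32 of G → 25.59; 78/78 used.
Total value = 835.59

835.59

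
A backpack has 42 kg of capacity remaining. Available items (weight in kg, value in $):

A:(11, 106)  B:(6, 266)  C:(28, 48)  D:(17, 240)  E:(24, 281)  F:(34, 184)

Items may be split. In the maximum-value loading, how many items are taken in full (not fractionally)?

2

Sort by value per unit weight and fill in that order.
Ratios (sorted): B 44.33, D 14.12, E 11.71, A 9.64, F 5.41, C 1.71
take B (6 @ 266); take D (17 @ 240); take 19/24 of E → 222.46. Capacity used 42/42.
2 item(s) taken whole; one partial (take 19/24 of E).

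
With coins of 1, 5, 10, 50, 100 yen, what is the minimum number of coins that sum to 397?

11

397 − 3×100→97 − 1×50→47 − 4×10→7 − 1×5→2 − 2×1→0
Total coins = 3 + 1 + 4 + 1 + 2 = 11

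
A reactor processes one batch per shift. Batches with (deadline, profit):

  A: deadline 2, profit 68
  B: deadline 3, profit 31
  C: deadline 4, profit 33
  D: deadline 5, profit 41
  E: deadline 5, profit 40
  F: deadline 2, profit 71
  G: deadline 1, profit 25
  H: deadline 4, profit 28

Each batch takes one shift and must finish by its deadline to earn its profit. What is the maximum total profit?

Take jobs in profit order; each goes to the latest open slot no later than its deadline.
Profit order: F=71 A=68 D=41 E=40 C=33 B=31 H=28 G=25
Assign: F→slot 2, A→slot 1, D→slot 5, E→slot 4, C→slot 3, B skipped, H skipped, G skipped.
Slots: [1:A] [2:F] [3:C] [4:E] [5:D]
Profit = 68 + 71 + 33 + 40 + 41 = 253

253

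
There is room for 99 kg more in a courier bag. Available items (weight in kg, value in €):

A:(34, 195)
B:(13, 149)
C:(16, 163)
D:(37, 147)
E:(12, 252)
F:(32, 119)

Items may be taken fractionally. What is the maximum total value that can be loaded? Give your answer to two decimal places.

Greedy by value/weight ratio, highest first.
Ratios (sorted): E 21.00, B 11.46, C 10.19, A 5.74, D 3.97, F 3.72
take E (12 @ 252); take B (13 @ 149); take C (16 @ 163); take A (34 @ 195); take 24/37 of D → 95.35. Capacity used 99/99.
Total value = 854.35

854.35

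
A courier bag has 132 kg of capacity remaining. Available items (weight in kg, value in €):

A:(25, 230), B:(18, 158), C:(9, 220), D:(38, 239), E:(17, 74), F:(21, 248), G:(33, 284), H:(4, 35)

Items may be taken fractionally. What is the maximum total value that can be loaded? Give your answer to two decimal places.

Order: C (220/9=24.44) > F (248/21=11.81) > A (230/25=9.20) > B (158/18=8.78) > H (35/4=8.75) > G (284/33=8.61) > D (239/38=6.29) > E (74/17=4.35)
Fill: take C (9 @ 220) → take F (21 @ 248) → take A (25 @ 230) → take B (18 @ 158) → take H (4 @ 35) → take G (33 @ 284) → take 22/38 of D → 138.37; 132/132 used.
Total value = 1313.37

1313.37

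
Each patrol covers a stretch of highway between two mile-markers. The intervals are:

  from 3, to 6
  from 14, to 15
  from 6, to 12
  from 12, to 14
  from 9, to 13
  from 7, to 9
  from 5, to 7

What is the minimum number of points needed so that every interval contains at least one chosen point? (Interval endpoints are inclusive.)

3

Sorted: [3,6] [5,7] [7,9] [6,12] [9,13] [12,14] [14,15]
{[3,6],[5,7]} hit by 6; {[7,9],[6,12],[9,13]} hit by 9; {[12,14],[14,15]} hit by 14.
Points: 6, 9, 14 (3 total).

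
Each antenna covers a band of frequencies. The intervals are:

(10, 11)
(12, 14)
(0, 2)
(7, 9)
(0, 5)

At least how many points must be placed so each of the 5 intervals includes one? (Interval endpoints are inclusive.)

4

By right end: [0,2]  [0,5]  [7,9]  [10,11]  [12,14]
[0,2] uncovered → point at 2; [7,9] uncovered → point at 9; [10,11] uncovered → point at 11; [12,14] uncovered → point at 14.
Points: 2, 9, 11, 14 (4 total).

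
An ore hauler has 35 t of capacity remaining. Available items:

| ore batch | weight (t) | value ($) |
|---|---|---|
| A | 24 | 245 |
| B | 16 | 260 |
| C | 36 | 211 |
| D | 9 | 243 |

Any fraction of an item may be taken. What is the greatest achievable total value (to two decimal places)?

Sort by value per unit weight and fill in that order.
Order: D (243/9=27.00) > B (260/16=16.25) > A (245/24=10.21) > C (211/36=5.86)
Fill: take D (9 @ 243) → take B (16 @ 260) → take 10/24 of A → 102.08; 35/35 used.
Total value = 605.08

605.08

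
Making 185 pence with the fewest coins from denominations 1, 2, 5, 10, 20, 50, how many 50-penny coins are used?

Use the largest denomination that fits, subtract, and repeat.
185 − 3×50→35 − 1×20→15 − 1×10→5 − 1×5→0
Count of 50: 3

3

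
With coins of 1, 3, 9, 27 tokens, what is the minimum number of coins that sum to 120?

6

Use the largest denomination that fits, subtract, and repeat.
120 − 4×27→12 − 1×9→3 − 1×3→0
Total coins = 4 + 1 + 1 = 6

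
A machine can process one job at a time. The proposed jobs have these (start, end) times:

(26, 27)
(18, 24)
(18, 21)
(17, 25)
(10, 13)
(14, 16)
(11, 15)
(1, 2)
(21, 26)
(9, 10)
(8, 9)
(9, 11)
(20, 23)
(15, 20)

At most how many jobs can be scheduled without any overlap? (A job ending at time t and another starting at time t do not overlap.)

By end time: (1,2), (8,9), (9,10), (9,11), (10,13), (11,15), (14,16), (15,20), (18,21), (20,23), (18,24), (17,25), (21,26), (26,27).
Pick (1,2); next start ≥ 2 → (8,9); next start ≥ 9 → (9,10); next start ≥ 10 → (10,13); next start ≥ 13 → (14,16); next start ≥ 16 → (18,21); next start ≥ 21 → (21,26); next start ≥ 26 → (26,27).
Selected 8 jobs.

8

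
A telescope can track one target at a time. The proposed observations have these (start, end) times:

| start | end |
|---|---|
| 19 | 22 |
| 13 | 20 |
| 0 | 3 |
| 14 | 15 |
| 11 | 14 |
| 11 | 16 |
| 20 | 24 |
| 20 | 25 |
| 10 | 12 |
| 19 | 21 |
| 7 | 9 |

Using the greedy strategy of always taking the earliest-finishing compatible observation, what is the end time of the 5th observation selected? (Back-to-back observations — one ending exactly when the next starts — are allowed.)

By end time: (0,3), (7,9), (10,12), (11,14), (14,15), (11,16), (13,20), (19,21), (19,22), (20,24), (20,25).
Pick (0,3); next start ≥ 3 → (7,9); next start ≥ 9 → (10,12); next start ≥ 12 → (14,15); next start ≥ 15 → (19,21).
Selected: (0,3) (7,9) (10,12) (14,15) (19,21)

21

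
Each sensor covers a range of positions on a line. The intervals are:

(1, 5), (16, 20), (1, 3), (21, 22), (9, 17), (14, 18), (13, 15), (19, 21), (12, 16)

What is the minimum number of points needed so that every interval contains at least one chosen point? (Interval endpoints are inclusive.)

4

Sort by right endpoint; whenever an interval is uncovered, place a point at its right end.
Sorted: [1,3] [1,5] [13,15] [12,16] [9,17] [14,18] [16,20] [19,21] [21,22]
{[1,3],[1,5]} hit by 3; {[13,15],[12,16],[9,17],[14,18]} hit by 15; {[16,20],[19,21]} hit by 20; {[21,22]} hit by 22.
Points: 3, 15, 20, 22 (4 total).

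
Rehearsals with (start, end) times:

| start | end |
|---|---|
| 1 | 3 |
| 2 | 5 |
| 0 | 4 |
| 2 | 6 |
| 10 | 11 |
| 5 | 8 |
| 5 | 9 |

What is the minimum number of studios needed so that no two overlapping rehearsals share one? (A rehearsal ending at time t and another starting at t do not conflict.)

4

Events (time:±→running): 0:+→1 1:+→2 2:+→3 2:+→4 … peak 4.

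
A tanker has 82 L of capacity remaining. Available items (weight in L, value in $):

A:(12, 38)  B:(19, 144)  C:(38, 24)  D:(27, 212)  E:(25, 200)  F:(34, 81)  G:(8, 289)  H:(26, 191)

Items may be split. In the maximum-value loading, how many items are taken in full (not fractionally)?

4

Greedy by value/weight ratio, highest first.
Ratios (sorted): G 36.12, E 8.00, D 7.85, B 7.58, H 7.35, A 3.17, F 2.38, C 0.63
take G (8 @ 289); take E (25 @ 200); take D (27 @ 212); take B (19 @ 144); take 3/26 of H → 22.04. Capacity used 82/82.
4 item(s) taken whole; one partial (take 3/26 of H).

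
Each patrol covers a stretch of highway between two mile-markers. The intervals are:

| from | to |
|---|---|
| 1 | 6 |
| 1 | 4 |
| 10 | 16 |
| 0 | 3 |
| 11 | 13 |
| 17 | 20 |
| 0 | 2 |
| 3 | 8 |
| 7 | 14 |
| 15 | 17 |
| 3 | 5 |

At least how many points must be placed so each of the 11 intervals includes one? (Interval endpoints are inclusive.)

Sort by right endpoint; whenever an interval is uncovered, place a point at its right end.
By right end: [0,2]  [0,3]  [1,4]  [3,5]  [1,6]  [3,8]  [11,13]  [7,14]  [10,16]  [15,17]  [17,20]
[0,2] uncovered → point at 2; [3,5] uncovered → point at 5; [11,13] uncovered → point at 13; [15,17] uncovered → point at 17.
Points: 2, 5, 13, 17 (4 total).

4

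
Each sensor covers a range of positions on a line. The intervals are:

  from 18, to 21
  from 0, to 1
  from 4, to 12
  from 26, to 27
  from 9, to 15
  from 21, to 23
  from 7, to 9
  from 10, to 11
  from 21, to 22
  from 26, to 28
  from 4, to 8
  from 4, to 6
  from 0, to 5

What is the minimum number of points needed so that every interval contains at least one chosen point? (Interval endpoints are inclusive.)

Sorted: [0,1] [0,5] [4,6] [4,8] [7,9] [10,11] [4,12] [9,15] [18,21] [21,22] [21,23] [26,27] [26,28]
{[0,1],[0,5]} hit by 1; {[4,6],[4,8]} hit by 6; {[7,9]} hit by 9; {[10,11],[4,12],[9,15]} hit by 11; {[18,21],[21,22],[21,23]} hit by 21; {[26,27],[26,28]} hit by 27.
Points: 1, 6, 9, 11, 21, 27 (6 total).

6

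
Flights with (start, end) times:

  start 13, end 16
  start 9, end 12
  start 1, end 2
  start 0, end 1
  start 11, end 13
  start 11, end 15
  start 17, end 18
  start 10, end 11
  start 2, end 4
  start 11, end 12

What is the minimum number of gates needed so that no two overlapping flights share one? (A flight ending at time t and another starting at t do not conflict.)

4

starts: [0, 1, 2, 9, 10, 11, 11, 11, 13, 17]
ends:   [1, 2, 4, 11, 12, 12, 13, 15, 16, 18]
s0→1 e1→0 s1→1 e2→0 s2→1 e4→0 s9→1 s10→2 e11→1 s11→2 s11→3 s11→4  — peak 4.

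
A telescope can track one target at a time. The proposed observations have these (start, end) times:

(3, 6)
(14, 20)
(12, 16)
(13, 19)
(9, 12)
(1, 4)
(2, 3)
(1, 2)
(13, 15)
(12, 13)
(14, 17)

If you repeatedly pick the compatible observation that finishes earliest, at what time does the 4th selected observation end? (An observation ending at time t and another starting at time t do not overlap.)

Sort by end time and greedily take each interval whose start is ≥ the last chosen end.
By end time: (1,2), (2,3), (1,4), (3,6), (9,12), (12,13), (13,15), (12,16), (14,17), (13,19), (14,20).
Pick (1,2); next start ≥ 2 → (2,3); next start ≥ 3 → (3,6); next start ≥ 6 → (9,12); next start ≥ 12 → (12,13); next start ≥ 13 → (13,15).
Selected: (1,2) (2,3) (3,6) (9,12) (12,13) (13,15)

12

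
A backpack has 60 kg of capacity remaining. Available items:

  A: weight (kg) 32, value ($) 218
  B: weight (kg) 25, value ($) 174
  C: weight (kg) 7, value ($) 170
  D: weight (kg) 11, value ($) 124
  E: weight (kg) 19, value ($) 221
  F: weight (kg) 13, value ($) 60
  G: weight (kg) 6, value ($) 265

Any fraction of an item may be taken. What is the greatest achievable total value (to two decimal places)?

898.32

Order: G (265/6=44.17) > C (170/7=24.29) > E (221/19=11.63) > D (124/11=11.27) > B (174/25=6.96) > A (218/32=6.81) > F (60/13=4.62)
Fill: take G (6 @ 265) → take C (7 @ 170) → take E (19 @ 221) → take D (11 @ 124) → take 17/25 of B → 118.32; 60/60 used.
Total value = 898.32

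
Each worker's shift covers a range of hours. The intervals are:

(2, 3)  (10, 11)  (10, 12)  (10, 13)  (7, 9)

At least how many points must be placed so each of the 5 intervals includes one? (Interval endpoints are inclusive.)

3

Sort by right endpoint; whenever an interval is uncovered, place a point at its right end.
By right end: [2,3]  [7,9]  [10,11]  [10,12]  [10,13]
[2,3] uncovered → point at 3; [7,9] uncovered → point at 9; [10,11] uncovered → point at 11.
Points: 3, 9, 11 (3 total).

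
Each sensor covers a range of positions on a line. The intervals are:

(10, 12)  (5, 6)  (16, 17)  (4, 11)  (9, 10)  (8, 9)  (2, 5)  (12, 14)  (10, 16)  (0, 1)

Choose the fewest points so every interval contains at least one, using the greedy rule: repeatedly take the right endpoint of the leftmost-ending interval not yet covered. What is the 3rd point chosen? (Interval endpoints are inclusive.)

By right end: [0,1]  [2,5]  [5,6]  [8,9]  [9,10]  [4,11]  [10,12]  [12,14]  [10,16]  [16,17]
[0,1] uncovered → point at 1; [2,5] uncovered → point at 5; [8,9] uncovered → point at 9; [10,12] uncovered → point at 12; [16,17] uncovered → point at 17.
Points: 1, 5, 9, 12, 17 (5 total).

9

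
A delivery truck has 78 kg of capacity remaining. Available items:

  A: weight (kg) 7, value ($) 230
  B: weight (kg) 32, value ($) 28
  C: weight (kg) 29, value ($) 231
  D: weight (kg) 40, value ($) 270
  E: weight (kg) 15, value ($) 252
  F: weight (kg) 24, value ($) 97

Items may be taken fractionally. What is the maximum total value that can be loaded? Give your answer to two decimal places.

Order: A (230/7=32.86) > E (252/15=16.80) > C (231/29=7.97) > D (270/40=6.75) > F (97/24=4.04) > B (28/32=0.88)
Fill: take A (7 @ 230) → take E (15 @ 252) → take C (29 @ 231) → take 27/40 of D → 182.25; 78/78 used.
Total value = 895.25

895.25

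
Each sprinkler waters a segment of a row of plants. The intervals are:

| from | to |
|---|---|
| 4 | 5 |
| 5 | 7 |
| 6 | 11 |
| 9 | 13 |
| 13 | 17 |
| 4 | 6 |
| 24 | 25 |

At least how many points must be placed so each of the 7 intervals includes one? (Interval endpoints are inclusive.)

4

Sort by right endpoint; whenever an interval is uncovered, place a point at its right end.
By right end: [4,5]  [4,6]  [5,7]  [6,11]  [9,13]  [13,17]  [24,25]
[4,5] uncovered → point at 5; [6,11] uncovered → point at 11; [13,17] uncovered → point at 17; [24,25] uncovered → point at 25.
Points: 5, 11, 17, 25 (4 total).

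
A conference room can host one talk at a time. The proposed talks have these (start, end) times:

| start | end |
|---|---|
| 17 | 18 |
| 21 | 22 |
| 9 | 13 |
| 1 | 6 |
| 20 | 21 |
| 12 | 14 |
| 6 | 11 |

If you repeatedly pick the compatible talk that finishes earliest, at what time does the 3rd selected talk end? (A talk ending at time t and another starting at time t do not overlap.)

14

Sort by end time and greedily take each interval whose start is ≥ the last chosen end.
Sorted by end: (1,6)  (6,11)  (9,13)  (12,14)  (17,18)  (20,21)  (21,22)
take (1,6); take (6,11); take (12,14); take (17,18); take (20,21); take (21,22).
Selected: (1,6) (6,11) (12,14) (17,18) (20,21) (21,22)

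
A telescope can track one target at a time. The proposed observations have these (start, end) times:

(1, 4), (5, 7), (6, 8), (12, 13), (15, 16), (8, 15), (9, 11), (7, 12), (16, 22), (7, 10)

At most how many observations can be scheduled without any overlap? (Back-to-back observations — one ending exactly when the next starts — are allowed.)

6

Order by finish time; keep every interval that doesn't clash with the previous kept one.
By end time: (1,4), (5,7), (6,8), (7,10), (9,11), (7,12), (12,13), (8,15), (15,16), (16,22).
Pick (1,4); next start ≥ 4 → (5,7); next start ≥ 7 → (7,10); next start ≥ 10 → (12,13); next start ≥ 13 → (15,16); next start ≥ 16 → (16,22).
Selected 6 observations.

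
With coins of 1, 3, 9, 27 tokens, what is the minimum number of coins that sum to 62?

6

62 = 2×27 + 2×3 + 2×1
Total coins = 2 + 2 + 2 = 6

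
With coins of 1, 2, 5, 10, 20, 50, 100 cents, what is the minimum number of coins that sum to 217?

Use the largest denomination that fits, subtract, and repeat.
217 − 2×100→17 − 1×10→7 − 1×5→2 − 1×2→0
Total coins = 2 + 1 + 1 + 1 = 5

5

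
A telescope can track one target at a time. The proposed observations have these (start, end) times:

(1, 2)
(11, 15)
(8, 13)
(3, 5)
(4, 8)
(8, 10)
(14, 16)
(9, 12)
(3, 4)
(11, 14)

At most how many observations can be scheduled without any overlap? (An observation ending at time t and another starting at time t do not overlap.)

Sort by end time and greedily take each interval whose start is ≥ the last chosen end.
Sorted by end: (1,2)  (3,4)  (3,5)  (4,8)  (8,10)  (9,12)  (8,13)  (11,14)  (11,15)  (14,16)
take (1,2); take (3,4); take (4,8); take (8,10); take (11,14); skip (11,15); take (14,16).
Selected 6 observations.

6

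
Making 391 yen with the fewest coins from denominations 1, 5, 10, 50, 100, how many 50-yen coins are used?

Use the largest denomination that fits, subtract, and repeat.
391 = 3×100 + 1×50 + 4×10 + 1×1
Count of 50: 1

1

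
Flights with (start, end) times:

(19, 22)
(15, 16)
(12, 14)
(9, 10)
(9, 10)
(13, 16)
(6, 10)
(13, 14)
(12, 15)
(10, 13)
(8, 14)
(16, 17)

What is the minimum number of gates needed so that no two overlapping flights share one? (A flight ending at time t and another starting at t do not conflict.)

The answer is the maximum number of intervals overlapping at any instant.
starts: [6, 8, 9, 9, 10, 12, 12, 13, 13, 15, 16, 19]
ends:   [10, 10, 10, 13, 14, 14, 14, 15, 16, 16, 17, 22]
s6→1 s8→2 s9→3 s9→4 e10→3 e10→2 e10→1 s10→2 s12→3 s12→4 e13→3 s13→4 s13→5  — peak 5.

5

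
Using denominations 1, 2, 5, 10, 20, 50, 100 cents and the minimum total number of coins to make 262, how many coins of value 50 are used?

Use the largest denomination that fits, subtract, and repeat.
262 − 2×100→62 − 1×50→12 − 1×10→2 − 1×2→0
Count of 50: 1

1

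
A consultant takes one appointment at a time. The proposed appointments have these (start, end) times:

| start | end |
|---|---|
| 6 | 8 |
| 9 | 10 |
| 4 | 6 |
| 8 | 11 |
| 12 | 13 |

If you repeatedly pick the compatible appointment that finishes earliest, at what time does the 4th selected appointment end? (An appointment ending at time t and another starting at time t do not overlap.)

Greedy by earliest finish: after sorting by end time, pick each interval compatible with the last pick.
Sorted by end: (4,6)  (6,8)  (9,10)  (8,11)  (12,13)
take (4,6); take (6,8); take (9,10); take (12,13).
Selected: (4,6) (6,8) (9,10) (12,13)

13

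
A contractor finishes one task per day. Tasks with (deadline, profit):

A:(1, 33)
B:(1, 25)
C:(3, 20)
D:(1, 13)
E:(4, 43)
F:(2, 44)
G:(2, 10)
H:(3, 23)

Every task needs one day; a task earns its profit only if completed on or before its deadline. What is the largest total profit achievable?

By profit: F(d2,44), E(d4,43), A(d1,33), B(d1,25), H(d3,23), C(d3,20), D(d1,13), G(d2,10)
F→slot 2; E→slot 4; A→slot 1; B skipped; H→slot 3; C skipped; D skipped; G skipped.
Profit = 33 + 44 + 23 + 43 = 143

143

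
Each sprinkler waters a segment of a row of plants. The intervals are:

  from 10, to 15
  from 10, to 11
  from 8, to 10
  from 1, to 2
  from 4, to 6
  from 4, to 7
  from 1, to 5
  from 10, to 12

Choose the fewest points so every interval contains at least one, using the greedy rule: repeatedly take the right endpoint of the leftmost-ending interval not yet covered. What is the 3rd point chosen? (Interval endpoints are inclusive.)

10

Sorted: [1,2] [1,5] [4,6] [4,7] [8,10] [10,11] [10,12] [10,15]
{[1,2],[1,5]} hit by 2; {[4,6],[4,7]} hit by 6; {[8,10],[10,11],[10,12],[10,15]} hit by 10.
Points: 2, 6, 10 (3 total).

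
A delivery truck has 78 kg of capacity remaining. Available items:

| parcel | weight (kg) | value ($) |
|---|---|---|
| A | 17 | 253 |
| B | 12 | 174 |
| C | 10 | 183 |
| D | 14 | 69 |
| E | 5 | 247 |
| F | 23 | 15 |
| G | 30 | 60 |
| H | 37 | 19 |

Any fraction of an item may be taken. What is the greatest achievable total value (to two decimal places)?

966.00

Sort by value per unit weight and fill in that order.
Order: E (247/5=49.40) > C (183/10=18.30) > A (253/17=14.88) > B (174/12=14.50) > D (69/14=4.93) > G (60/30=2.00) > F (15/23=0.65) > H (19/37=0.51)
Fill: take E (5 @ 247) → take C (10 @ 183) → take A (17 @ 253) → take B (12 @ 174) → take D (14 @ 69) → take 20/30 of G → 40.00; 78/78 used.
Total value = 966.00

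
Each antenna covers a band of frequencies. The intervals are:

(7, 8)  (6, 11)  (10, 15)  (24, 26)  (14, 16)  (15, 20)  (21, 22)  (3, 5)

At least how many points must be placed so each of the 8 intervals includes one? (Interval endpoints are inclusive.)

Process intervals by earliest right end; each time one isn't hit yet, stab at its right endpoint.
Sorted: [3,5] [7,8] [6,11] [10,15] [14,16] [15,20] [21,22] [24,26]
{[3,5]} hit by 5; {[7,8],[6,11]} hit by 8; {[10,15],[14,16],[15,20]} hit by 15; {[21,22]} hit by 22; {[24,26]} hit by 26.
Points: 5, 8, 15, 22, 26 (5 total).

5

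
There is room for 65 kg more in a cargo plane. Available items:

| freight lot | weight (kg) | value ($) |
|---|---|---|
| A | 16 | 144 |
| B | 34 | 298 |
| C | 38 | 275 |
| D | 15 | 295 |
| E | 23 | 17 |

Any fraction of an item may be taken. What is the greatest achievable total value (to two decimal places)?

Ratios (sorted): D 19.67, A 9.00, B 8.76, C 7.24, E 0.74
take D (15 @ 295); take A (16 @ 144); take B (34 @ 298). Capacity used 65/65.
Total value = 737.00

737.00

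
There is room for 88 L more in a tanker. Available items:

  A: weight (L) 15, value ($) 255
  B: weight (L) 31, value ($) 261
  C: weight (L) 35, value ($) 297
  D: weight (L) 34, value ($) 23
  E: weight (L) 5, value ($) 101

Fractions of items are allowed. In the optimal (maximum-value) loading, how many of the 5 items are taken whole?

Greedy by value/weight ratio, highest first.
Order: E (101/5=20.20) > A (255/15=17.00) > C (297/35=8.49) > B (261/31=8.42) > D (23/34=0.68)
Fill: take E (5 @ 101) → take A (15 @ 255) → take C (35 @ 297) → take B (31 @ 261) → take 2/34 of D → 1.35; 88/88 used.
4 item(s) taken whole; one partial (take 2/34 of D).

4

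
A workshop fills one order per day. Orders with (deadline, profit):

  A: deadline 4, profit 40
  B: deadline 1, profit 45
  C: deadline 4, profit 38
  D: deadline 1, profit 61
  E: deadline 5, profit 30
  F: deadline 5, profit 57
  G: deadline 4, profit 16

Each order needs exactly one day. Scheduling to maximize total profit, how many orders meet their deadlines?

5

Take jobs in profit order; each goes to the latest open slot no later than its deadline.
Profit order: D=61 F=57 B=45 A=40 C=38 E=30 G=16
Assign: D→slot 1, F→slot 5, B skipped, A→slot 4, C→slot 3, E→slot 2, G skipped.
Slots: [1:D] [2:E] [3:C] [4:A] [5:F]
5 of 7 scheduled.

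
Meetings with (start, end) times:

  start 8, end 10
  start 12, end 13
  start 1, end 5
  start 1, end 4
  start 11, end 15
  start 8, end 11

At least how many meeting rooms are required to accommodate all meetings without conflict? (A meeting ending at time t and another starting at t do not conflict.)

Events (time:±→running): 1:+→1 1:+→2 … peak 2.

2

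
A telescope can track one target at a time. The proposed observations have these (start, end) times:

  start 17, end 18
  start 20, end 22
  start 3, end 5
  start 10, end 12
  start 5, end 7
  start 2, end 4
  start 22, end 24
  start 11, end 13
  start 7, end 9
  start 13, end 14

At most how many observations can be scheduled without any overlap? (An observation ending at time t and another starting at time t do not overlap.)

By end time: (2,4), (3,5), (5,7), (7,9), (10,12), (11,13), (13,14), (17,18), (20,22), (22,24).
Pick (2,4); next start ≥ 4 → (5,7); next start ≥ 7 → (7,9); next start ≥ 9 → (10,12); next start ≥ 12 → (13,14); next start ≥ 14 → (17,18); next start ≥ 18 → (20,22); next start ≥ 22 → (22,24).
Selected 8 observations.

8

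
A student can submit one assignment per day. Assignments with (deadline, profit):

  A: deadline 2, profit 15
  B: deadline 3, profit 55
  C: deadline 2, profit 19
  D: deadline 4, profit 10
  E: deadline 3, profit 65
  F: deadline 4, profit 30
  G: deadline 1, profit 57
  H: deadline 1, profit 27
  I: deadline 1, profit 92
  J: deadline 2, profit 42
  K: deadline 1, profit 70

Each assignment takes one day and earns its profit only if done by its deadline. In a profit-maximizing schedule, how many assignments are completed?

4

By profit: I(d1,92), K(d1,70), E(d3,65), G(d1,57), B(d3,55), J(d2,42), F(d4,30), H(d1,27), C(d2,19), A(d2,15), D(d4,10)
I→slot 1; K skipped; E→slot 3; G skipped; B→slot 2; J skipped; F→slot 4; H skipped; C skipped; A skipped; D skipped.
4 of 11 scheduled.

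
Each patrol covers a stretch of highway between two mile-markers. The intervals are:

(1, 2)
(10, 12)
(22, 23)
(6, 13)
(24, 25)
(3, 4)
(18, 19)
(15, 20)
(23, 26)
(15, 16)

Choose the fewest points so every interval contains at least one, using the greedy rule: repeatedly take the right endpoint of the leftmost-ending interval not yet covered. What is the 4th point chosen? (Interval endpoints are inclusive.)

Process intervals by earliest right end; each time one isn't hit yet, stab at its right endpoint.
Sorted: [1,2] [3,4] [10,12] [6,13] [15,16] [18,19] [15,20] [22,23] [24,25] [23,26]
{[1,2]} hit by 2; {[3,4]} hit by 4; {[10,12],[6,13]} hit by 12; {[15,16]} hit by 16; {[18,19],[15,20]} hit by 19; {[22,23]} hit by 23; {[24,25],[23,26]} hit by 25.
Points: 2, 4, 12, 16, 19, 23, 25 (7 total).

16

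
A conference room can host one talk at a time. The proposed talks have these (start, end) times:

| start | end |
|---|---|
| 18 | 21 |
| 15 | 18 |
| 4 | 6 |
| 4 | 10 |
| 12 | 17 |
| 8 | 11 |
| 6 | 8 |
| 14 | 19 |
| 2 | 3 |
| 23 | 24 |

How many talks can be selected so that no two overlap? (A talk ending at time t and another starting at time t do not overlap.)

By end time: (2,3), (4,6), (6,8), (4,10), (8,11), (12,17), (15,18), (14,19), (18,21), (23,24).
Pick (2,3); next start ≥ 3 → (4,6); next start ≥ 6 → (6,8); next start ≥ 8 → (8,11); next start ≥ 11 → (12,17); next start ≥ 17 → (18,21); next start ≥ 21 → (23,24).
Selected 7 talks.

7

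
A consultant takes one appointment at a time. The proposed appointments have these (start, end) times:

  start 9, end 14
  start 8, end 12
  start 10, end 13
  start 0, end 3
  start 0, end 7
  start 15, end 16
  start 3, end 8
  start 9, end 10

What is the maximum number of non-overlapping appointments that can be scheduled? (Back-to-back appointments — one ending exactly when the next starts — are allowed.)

5

Sorted by end: (0,3)  (0,7)  (3,8)  (9,10)  (8,12)  (10,13)  (9,14)  (15,16)
take (0,3); take (3,8); take (9,10); skip (8,12); take (10,13); take (15,16).
Selected 5 appointments.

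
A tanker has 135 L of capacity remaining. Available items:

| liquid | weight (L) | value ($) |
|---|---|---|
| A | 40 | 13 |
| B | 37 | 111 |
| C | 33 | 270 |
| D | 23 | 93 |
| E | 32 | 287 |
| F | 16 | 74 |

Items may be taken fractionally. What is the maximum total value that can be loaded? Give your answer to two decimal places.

Order: E (287/32=8.97) > C (270/33=8.18) > F (74/16=4.62) > D (93/23=4.04) > B (111/37=3.00) > A (13/40=0.33)
Fill: take E (32 @ 287) → take C (33 @ 270) → take F (16 @ 74) → take D (23 @ 93) → take 31/37 of B → 93.00; 135/135 used.
Total value = 817.00

817.00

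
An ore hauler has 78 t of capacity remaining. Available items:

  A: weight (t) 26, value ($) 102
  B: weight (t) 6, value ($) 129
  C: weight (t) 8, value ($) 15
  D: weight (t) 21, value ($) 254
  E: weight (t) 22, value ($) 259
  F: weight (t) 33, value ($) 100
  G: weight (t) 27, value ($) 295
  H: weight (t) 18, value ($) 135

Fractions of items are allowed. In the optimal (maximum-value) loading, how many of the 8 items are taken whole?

Ratios (sorted): B 21.50, D 12.10, E 11.77, G 10.93, H 7.50, A 3.92, F 3.03, C 1.88
take B (6 @ 129); take D (21 @ 254); take E (22 @ 259); take G (27 @ 295); take 2/18 of H → 15.00. Capacity used 78/78.
4 item(s) taken whole; one partial (take 2/18 of H).

4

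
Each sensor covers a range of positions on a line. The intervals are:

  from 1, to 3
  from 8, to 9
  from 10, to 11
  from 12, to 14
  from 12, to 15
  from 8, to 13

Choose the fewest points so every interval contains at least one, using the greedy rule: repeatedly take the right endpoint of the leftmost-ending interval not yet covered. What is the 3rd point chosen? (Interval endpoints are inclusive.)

11

Sorted: [1,3] [8,9] [10,11] [8,13] [12,14] [12,15]
{[1,3]} hit by 3; {[8,9]} hit by 9; {[10,11],[8,13]} hit by 11; {[12,14],[12,15]} hit by 14.
Points: 3, 9, 11, 14 (4 total).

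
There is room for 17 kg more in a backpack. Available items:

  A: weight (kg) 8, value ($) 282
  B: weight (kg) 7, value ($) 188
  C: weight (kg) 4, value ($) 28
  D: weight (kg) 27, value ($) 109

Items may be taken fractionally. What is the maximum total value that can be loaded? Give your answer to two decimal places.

Greedy by value/weight ratio, highest first.
Order: A (282/8=35.25) > B (188/7=26.86) > C (28/4=7.00) > D (109/27=4.04)
Fill: take A (8 @ 282) → take B (7 @ 188) → take 2/4 of C → 14.00; 17/17 used.
Total value = 484.00

484.00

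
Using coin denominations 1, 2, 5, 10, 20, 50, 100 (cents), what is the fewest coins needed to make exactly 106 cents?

3

106 − 1×100→6 − 1×5→1 − 1×1→0
Total coins = 1 + 1 + 1 = 3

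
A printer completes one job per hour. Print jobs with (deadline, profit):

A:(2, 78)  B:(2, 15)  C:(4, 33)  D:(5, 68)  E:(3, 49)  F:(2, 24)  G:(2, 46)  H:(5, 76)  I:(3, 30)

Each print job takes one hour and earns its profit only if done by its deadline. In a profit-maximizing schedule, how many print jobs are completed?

5

Sort by profit descending; place each in the latest free slot ≤ its deadline.
By profit: A(d2,78), H(d5,76), D(d5,68), E(d3,49), G(d2,46), C(d4,33), I(d3,30), F(d2,24), B(d2,15)
A→slot 2; H→slot 5; D→slot 4; E→slot 3; G→slot 1; C skipped; I skipped; F skipped; B skipped.
5 of 9 scheduled.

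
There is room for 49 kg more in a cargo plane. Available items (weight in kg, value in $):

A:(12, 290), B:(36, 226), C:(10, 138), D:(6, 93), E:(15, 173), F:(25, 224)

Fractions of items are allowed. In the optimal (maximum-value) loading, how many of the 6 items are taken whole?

Ratios (sorted): A 24.17, D 15.50, C 13.80, E 11.53, F 8.96, B 6.28
take A (12 @ 290); take D (6 @ 93); take C (10 @ 138); take E (15 @ 173); take 6/25 of F → 53.76. Capacity used 49/49.
4 item(s) taken whole; one partial (take 6/25 of F).

4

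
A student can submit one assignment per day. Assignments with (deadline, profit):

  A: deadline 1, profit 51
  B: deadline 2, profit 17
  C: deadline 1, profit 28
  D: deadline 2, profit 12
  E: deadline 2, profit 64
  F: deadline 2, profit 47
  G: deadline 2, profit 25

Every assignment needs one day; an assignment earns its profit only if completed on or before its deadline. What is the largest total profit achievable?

115

Sort by profit descending; place each in the latest free slot ≤ its deadline.
By profit: E(d2,64), A(d1,51), F(d2,47), C(d1,28), G(d2,25), B(d2,17), D(d2,12)
E→slot 2; A→slot 1; F skipped; C skipped; G skipped; B skipped; D skipped.
Profit = 51 + 64 = 115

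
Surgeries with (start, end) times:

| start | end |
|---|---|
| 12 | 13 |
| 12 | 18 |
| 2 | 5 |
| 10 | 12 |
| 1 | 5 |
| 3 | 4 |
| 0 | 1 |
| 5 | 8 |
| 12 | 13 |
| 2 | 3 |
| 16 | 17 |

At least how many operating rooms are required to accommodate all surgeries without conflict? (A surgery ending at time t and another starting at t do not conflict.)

3

The answer is the maximum number of intervals overlapping at any instant.
starts: [0, 1, 2, 2, 3, 5, 10, 12, 12, 12, 16]
ends:   [1, 3, 4, 5, 5, 8, 12, 13, 13, 17, 18]
s0→1 e1→0 s1→1 s2→2 s2→3  — peak 3.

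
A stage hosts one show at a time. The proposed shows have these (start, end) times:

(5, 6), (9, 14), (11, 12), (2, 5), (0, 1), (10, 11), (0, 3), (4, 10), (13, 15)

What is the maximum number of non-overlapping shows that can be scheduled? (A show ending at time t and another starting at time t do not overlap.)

Order by finish time; keep every interval that doesn't clash with the previous kept one.
Sorted by end: (0,1)  (0,3)  (2,5)  (5,6)  (4,10)  (10,11)  (11,12)  (9,14)  (13,15)
take (0,1); take (2,5); take (5,6); take (10,11); take (11,12); skip (9,14); take (13,15).
Selected 6 shows.

6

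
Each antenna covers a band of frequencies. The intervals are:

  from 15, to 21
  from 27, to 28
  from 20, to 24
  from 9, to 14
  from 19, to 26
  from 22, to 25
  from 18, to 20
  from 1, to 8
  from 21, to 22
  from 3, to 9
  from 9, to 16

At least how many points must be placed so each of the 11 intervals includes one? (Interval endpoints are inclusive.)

Sorted: [1,8] [3,9] [9,14] [9,16] [18,20] [15,21] [21,22] [20,24] [22,25] [19,26] [27,28]
{[1,8],[3,9]} hit by 8; {[9,14],[9,16]} hit by 14; {[18,20],[15,21]} hit by 20; {[21,22],[20,24],[22,25],[19,26]} hit by 22; {[27,28]} hit by 28.
Points: 8, 14, 20, 22, 28 (5 total).

5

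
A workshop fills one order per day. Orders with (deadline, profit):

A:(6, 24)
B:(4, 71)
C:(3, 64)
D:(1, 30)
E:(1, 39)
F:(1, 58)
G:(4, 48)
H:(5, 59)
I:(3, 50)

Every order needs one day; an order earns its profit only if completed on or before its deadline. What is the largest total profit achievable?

Take jobs in profit order; each goes to the latest open slot no later than its deadline.
Profit order: B=71 C=64 H=59 F=58 I=50 G=48 E=39 D=30 A=24
Assign: B→slot 4, C→slot 3, H→slot 5, F→slot 1, I→slot 2, G skipped, E skipped, D skipped, A→slot 6.
Slots: [1:F] [2:I] [3:C] [4:B] [5:H] [6:A]
Profit = 58 + 50 + 64 + 71 + 59 + 24 = 326

326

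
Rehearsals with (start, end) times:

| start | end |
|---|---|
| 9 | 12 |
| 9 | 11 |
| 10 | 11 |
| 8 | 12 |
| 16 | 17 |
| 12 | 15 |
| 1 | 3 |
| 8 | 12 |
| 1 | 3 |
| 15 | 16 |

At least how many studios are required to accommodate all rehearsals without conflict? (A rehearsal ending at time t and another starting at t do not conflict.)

Count concurrent intervals with a sweep; the peak is the room count.
Events (time:±→running): 1:+→1 1:+→2 3:-→1 3:-→0 8:+→1 8:+→2 9:+→3 9:+→4 10:+→5 … peak 5.

5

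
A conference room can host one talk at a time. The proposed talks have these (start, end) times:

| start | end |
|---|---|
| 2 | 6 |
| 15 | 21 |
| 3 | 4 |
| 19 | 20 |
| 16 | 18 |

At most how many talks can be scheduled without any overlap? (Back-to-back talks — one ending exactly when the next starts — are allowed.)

By end time: (3,4), (2,6), (16,18), (19,20), (15,21).
Pick (3,4); next start ≥ 4 → (16,18); next start ≥ 18 → (19,20).
Selected 3 talks.

3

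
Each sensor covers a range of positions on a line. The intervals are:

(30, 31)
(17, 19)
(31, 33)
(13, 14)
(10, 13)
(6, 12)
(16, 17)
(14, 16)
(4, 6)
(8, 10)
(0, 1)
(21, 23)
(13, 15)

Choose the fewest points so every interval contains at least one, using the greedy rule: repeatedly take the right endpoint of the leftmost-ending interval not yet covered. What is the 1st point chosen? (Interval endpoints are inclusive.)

1

Sort by right endpoint; whenever an interval is uncovered, place a point at its right end.
By right end: [0,1]  [4,6]  [8,10]  [6,12]  [10,13]  [13,14]  [13,15]  [14,16]  [16,17]  [17,19]  [21,23]  [30,31]  [31,33]
[0,1] uncovered → point at 1; [4,6] uncovered → point at 6; [8,10] uncovered → point at 10; [13,14] uncovered → point at 14; [16,17] uncovered → point at 17; [21,23] uncovered → point at 23; [30,31] uncovered → point at 31.
Points: 1, 6, 10, 14, 17, 23, 31 (7 total).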